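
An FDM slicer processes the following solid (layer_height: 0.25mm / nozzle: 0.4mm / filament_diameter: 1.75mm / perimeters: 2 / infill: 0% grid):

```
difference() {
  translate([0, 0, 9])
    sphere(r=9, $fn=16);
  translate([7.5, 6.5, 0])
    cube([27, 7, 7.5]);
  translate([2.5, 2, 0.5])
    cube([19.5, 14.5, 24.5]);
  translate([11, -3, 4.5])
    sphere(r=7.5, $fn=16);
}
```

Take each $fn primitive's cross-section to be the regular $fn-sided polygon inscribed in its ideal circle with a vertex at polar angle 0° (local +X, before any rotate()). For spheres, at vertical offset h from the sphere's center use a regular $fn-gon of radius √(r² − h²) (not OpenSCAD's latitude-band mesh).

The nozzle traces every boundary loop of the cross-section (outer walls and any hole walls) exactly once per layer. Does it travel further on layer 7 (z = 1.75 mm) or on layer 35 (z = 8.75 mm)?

layer 35 (z = 8.75 mm)

Layer 7 (z = 1.75): the sphere: section is a regular 16-gon, circumradius = √(r²−h²) = √(9²−7.25²) = 5.333 (perimeter = 2·16·5.333·sin(180°/16) = 33.29 mm); the cube at (7.5, 6.5) is present — its section is the full 27×7 rectangle (perimeter 68.00 mm); the cube at (2.5, 2) is present — its section is the full 19.5×14.5 rectangle (perimeter 68.00 mm); the r=7.5 sphere at (11, -3) contributes a regular 16-gon of circumradius √(7.5²−2.75²) = 6.978 (perimeter = 2·16·6.978·sin(180°/16) = 43.56 mm); Subtracting the remaining from the first: starting from the r=9 sphere, the 27×7 cube at (7.5, 6.5) misses the remaining region (no effect); the 19.5×14.5 cube at (2.5, 2) partially overlaps it — only the 3.84 mm² overlap (of its 282.75 mm²) is removed, clipping the outline; the r=7.5 sphere at (11, -3) partially overlaps it — only the 2.12 mm² overlap (of its 149.06 mm²) is removed, clipping the outline — boundary = 34.64 mm. So its perimeter = 34.64 mm. Layer 35 (z = 8.75): the r=9 sphere slices to a regular 16-gon of circumradius 8.997 (√(r²−h²) with h=0.25 from center) (perimeter = 2·16·8.997·sin(180°/16) = 56.16 mm); the cube at (7.5, 6.5) is not intersected at this z (z outside [0, 7.5]); the 19.5×14.5 cube at (2.5, 2) contributes its full rectangle (perimeter 68.00 mm); the r=7.5 sphere at (11, -3) slices to a regular 16-gon of circumradius 6.180 (√(r²−h²) with h=4.25 from center) (perimeter = 2·16·6.180·sin(180°/16) = 38.58 mm); After the difference (first − rest): starting from the r=9 sphere, the 19.5×14.5 cube at (2.5, 2) partially overlaps it — only the 27.48 mm² overlap (of its 282.75 mm²) is removed, clipping the outline; the r=7.5 sphere at (11, -3) partially overlaps it — only the 22.90 mm² overlap (of its 116.91 mm²) is removed, clipping the outline — boundary = 58.68 mm. So its perimeter = 58.68 mm. Layer 35 is larger (58.68 vs 34.64 mm).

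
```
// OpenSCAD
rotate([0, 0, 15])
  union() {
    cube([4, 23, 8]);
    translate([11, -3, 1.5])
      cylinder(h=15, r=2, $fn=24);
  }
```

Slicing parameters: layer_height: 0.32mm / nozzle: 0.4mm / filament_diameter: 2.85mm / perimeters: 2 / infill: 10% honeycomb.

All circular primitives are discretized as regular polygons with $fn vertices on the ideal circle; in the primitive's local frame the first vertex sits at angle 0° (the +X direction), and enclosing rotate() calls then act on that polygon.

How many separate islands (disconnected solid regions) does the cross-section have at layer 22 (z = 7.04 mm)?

At z = 7.04 mm: the cube (footprint 4×23) is included at this height; the cylinder at (11, -3): section is a regular 24-gon, circumradius r=2; Merging all regions: the 2 present regions are separate (no shared area or edge), so areas and boundary lengths simply add and each stays a separate island — 2 connected regions; (whole slice rotated 15° about Z — lengths, areas and connectivity unchanged). Overall, the cross-section has 2 separate islands. Island count = 2.

2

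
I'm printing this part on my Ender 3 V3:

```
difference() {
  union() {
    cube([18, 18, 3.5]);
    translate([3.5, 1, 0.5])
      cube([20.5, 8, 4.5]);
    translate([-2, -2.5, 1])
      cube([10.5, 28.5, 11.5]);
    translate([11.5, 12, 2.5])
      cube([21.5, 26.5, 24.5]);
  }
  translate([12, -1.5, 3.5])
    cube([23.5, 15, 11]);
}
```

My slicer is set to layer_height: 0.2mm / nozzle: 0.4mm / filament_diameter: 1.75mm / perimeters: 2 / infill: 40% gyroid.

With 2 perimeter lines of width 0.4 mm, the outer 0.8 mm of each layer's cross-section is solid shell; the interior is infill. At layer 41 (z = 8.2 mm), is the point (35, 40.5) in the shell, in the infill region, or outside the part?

outside

At z = 8.2 mm: the cube is absent (z outside [0, 3.5]); the cube at (3.5, 1) is absent (z outside [0.5, 5]); the cube at (-2, -2.5) (footprint 10.5×28.5) is included at this height; the 21.5×26.5 cube at (11.5, 12) contributes its full rectangle; Merging all regions: the 2 present regions are separate (no shared area or edge), so areas and boundary lengths simply add and each stays a separate island — 2 connected regions; the 23.5×15 cube at (12, -1.5) contributes its full rectangle; After the difference (first − rest): starting from the result so far, the 23.5×15 cube at (12, -1.5) partially overlaps it — only the 31.50 mm² overlap (of its 352.50 mm²) is removed, clipping the outline — 2 connected regions. Overall, the cross-section has 2 separate islands. The nearest boundary edge runs (11.50, 38.50)→(33.00, 38.50); distance from the point to it = 2.83 mm. The point is not inside any of the regions above, so it lies outside the cross-section (2.83 mm from the nearest boundary).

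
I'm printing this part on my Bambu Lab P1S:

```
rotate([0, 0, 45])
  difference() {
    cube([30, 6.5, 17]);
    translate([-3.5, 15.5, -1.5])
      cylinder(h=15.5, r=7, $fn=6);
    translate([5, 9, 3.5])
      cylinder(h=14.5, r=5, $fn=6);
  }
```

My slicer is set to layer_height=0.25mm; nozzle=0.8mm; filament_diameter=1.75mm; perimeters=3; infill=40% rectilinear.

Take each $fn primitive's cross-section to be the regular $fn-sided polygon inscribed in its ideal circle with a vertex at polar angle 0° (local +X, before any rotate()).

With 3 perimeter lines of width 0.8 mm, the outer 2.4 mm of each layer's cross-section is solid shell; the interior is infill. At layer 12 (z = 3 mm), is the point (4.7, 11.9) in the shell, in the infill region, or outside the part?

shell

At z = 3 mm: the cube is present — its section is the full 30×6.5 rectangle; the r=7 cylinder at (-3.5, 15.5) contributes a regular 6-gon of circumradius 7; the cylinder at (5, 9) is not intersected at this z (z outside [3.5, 18]); Subtracting the remaining from the first: starting from the 30×6.5 cube, the r=7 cylinder at (-3.5, 15.5) misses the remaining region (no effect) — 1 connected region; (rotated 45° about Z; rotation is an isometry so areas/perimeters/island counts are preserved). Overall, the cross-section is a single solid region. Undo the 45° rotation: the query point maps to (11.738, 5.091) in the un-rotated model frame. The nearest boundary edge runs (0.00, 6.50)→(30.00, 6.50); distance from the point to it = 1.41 mm. The point is inside the cross-section, 1.41 mm from the nearest boundary — within the 2.4 mm shell band (3 × 0.8).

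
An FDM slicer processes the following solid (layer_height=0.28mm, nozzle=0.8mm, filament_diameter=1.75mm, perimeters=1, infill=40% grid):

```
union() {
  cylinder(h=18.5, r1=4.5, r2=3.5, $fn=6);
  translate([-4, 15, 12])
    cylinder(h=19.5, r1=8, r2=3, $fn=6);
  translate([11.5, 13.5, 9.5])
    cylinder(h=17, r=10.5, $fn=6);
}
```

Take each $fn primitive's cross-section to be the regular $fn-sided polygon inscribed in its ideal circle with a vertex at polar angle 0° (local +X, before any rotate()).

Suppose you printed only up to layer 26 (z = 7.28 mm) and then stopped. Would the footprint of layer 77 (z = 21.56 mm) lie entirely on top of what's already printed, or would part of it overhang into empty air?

Compare the two slices. At z = 7.28: the cone contributes a regular 6-gon of circumradius 4.106 (interpolated between r1=4.5 and r2=3.5 at t=0.394) (area = (6/2)·4.106²·sin(360°/6) = 43.81 mm²); the cone at (-4, 15) is absent (z outside [12, 31.5]); the cylinder at (11.5, 13.5) does not reach this height (z outside [9.5, 26.5]); Taking the union: only the cone is present, so the union is just that shape — area = 43.81 mm². At z = 21.56: the cone is not intersected at this z (z outside [0, 18.5]); the cone at (-4, 15) (r1=8→r2=3) has section circumradius 5.549 here — a regular 6-gon (area = (6/2)·5.549²·sin(360°/6) = 79.99 mm²); the r=10.5 cylinder at (11.5, 13.5) contributes a regular 6-gon of circumradius 10.5 (area = (6/2)·10.500²·sin(360°/6) = 286.44 mm²); Combining (union): the 2 present regions are separate (no shared area or edge), so areas and boundary lengths simply add and each stays a separate island — area = 366.43 mm². Checking containment: at z = 21.56 the cross-section extends beyond the z = 7.28 cross-section by about 366.43 mm².

part overhangs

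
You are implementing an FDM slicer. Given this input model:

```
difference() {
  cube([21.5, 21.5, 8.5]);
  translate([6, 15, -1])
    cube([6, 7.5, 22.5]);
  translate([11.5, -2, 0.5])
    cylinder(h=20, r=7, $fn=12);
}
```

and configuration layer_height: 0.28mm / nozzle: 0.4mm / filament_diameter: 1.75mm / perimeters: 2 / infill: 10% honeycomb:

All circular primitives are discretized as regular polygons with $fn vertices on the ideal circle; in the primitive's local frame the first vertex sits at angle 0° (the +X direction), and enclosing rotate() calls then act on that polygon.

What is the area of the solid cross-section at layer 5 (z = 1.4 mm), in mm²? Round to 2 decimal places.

376.68 mm²

At z = 1.4 mm: the 21.5×21.5 cube contributes its full rectangle (area 462.25 mm²); the 6×7.5 cube at (6, 15) contributes its full rectangle (area 45.00 mm²); the cylinder at (11.5, -2): section is a regular 12-gon, circumradius r=7 (area = (12/2)·7.000²·sin(360°/12) = 147.00 mm²); Subtracting the remaining from the first: starting from the 21.5×21.5 cube (462.25 mm²), the 6×7.5 cube at (6, 15) partially overlaps it — only the 39.00 mm² overlap (of its 45.00 mm²) is removed, clipping the outline; the r=7 cylinder at (11.5, -2) partially overlaps it — only the 46.57 mm² overlap (of its 147.00 mm²) is removed, clipping the outline — area = 376.68 mm². Overall, the cross-section is a single solid region. Net area = 376.68 mm².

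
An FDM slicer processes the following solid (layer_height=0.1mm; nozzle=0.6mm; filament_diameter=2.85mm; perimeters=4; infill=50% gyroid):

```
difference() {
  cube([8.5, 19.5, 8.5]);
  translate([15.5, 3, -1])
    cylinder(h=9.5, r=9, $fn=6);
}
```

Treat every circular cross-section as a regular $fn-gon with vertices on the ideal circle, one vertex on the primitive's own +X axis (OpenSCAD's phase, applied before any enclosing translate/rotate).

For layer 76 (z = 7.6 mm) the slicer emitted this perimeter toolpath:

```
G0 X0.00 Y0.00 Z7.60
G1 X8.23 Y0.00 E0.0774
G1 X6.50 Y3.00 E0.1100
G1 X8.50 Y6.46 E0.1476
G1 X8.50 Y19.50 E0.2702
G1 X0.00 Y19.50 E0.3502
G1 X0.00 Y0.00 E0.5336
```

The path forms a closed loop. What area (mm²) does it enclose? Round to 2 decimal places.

158.88 mm²

Apply the shoelace formula to the sequence of (X, Y) vertices; enclosed area = 158.88 mm².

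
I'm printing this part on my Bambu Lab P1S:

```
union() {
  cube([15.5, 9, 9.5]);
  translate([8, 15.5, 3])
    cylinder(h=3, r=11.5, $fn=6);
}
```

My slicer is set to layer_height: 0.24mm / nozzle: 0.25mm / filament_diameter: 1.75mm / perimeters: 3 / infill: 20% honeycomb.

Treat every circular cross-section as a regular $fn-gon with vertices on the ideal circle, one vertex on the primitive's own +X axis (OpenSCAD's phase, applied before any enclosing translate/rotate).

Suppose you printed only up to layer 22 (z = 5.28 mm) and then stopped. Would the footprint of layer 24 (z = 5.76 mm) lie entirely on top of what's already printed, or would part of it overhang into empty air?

Compare the two slices. At z = 5.28: the 15.5×9 cube contributes its full rectangle (area 139.50 mm²); the r=11.5 cylinder at (8, 15.5) contributes a regular 6-gon of circumradius 11.5 (area = (6/2)·11.500²·sin(360°/6) = 343.60 mm²); Taking the union: the regions partially overlap — summed areas 483.10 mm² minus the doubly-counted overlap 46.64 mm² gives 436.46 mm² — area = 436.46 mm². At z = 5.76: the 15.5×9 cube contributes its full rectangle (area 139.50 mm²); the cylinder at (8, 15.5): section is a regular 6-gon, circumradius r=11.5 (area = (6/2)·11.500²·sin(360°/6) = 343.60 mm²); Taking the union: the regions partially overlap — summed areas 483.10 mm² minus the doubly-counted overlap 46.64 mm² gives 436.46 mm² — area = 436.46 mm². Checking containment: the cross-section at z = 5.76 is a subset of the cross-section at z = 5.28.

entirely on top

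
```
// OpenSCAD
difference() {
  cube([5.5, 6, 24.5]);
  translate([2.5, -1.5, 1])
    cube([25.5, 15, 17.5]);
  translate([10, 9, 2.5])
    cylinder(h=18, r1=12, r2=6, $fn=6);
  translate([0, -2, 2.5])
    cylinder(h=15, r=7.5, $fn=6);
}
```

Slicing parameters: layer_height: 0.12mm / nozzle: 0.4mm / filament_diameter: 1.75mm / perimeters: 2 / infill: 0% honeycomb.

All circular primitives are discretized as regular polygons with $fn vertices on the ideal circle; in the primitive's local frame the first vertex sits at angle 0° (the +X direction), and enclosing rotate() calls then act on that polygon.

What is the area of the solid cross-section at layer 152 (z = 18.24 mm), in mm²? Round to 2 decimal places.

15.00 mm²

At z = 18.24 mm: the 5.5×6 cube contributes its full rectangle (area 33.00 mm²); the cube at (2.5, -1.5) (footprint 25.5×15) is included at this height (area 382.50 mm²); the cone at (10, 9): at t=0.874 of its height the radius interpolates to r₁+(r₂−r₁)t = 6.753, giving a regular 6-gon of that circumradius (area = (6/2)·6.753²·sin(360°/6) = 118.49 mm²); the cylinder at (0, -2) is not intersected at this z (z outside [2.5, 17.5]); Taking the first minus the rest: starting from the 5.5×6 cube (33.00 mm²), the 25.5×15 cube at (2.5, -1.5) partially overlaps it — only the 18.00 mm² overlap (of its 382.50 mm²) is removed, clipping the outline; the cone at (10, 9) misses the remaining region (no effect) — area = 15.00 mm². Overall, the cross-section is a single solid region. Net area = 15.00 mm².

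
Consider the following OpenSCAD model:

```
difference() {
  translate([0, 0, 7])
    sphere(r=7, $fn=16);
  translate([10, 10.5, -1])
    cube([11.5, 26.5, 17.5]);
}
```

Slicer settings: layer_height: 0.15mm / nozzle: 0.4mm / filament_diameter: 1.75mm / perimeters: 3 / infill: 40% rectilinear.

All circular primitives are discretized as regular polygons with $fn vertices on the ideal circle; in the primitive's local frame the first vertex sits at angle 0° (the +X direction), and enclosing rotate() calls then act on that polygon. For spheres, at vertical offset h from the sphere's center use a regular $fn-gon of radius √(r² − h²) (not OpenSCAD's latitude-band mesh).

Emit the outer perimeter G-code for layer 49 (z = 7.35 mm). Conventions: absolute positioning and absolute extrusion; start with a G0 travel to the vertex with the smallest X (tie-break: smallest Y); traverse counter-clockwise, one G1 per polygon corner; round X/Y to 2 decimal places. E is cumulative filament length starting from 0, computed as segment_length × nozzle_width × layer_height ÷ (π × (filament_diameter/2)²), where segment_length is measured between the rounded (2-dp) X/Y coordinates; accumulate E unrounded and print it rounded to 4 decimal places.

At z = 7.35 mm: the sphere: section is a regular 16-gon, circumradius = √(r²−h²) = √(7²−0.35²) = 6.991; the 11.5×26.5 cube at (10, 10.5) contributes its full rectangle; Taking the first minus the rest: starting from the r=7 sphere, the 11.5×26.5 cube at (10, 10.5) misses the remaining region (no effect) — 1 connected region. The outline is a single polygon with 16 vertices. Extrusion per mm of travel: 0.4 × 0.15 / (π × 0.875²) = 0.024945. Accumulating E over each segment gives final E = 1.0887.

G0 X-6.99 Y0.00 Z7.35
G1 X-6.46 Y-2.68 E0.0681
G1 X-4.94 Y-4.94 E0.1361
G1 X-2.68 Y-6.46 E0.2040
G1 X0.00 Y-6.99 E0.2722
G1 X2.68 Y-6.46 E0.3403
G1 X4.94 Y-4.94 E0.4083
G1 X6.46 Y-2.68 E0.4762
G1 X6.99 Y0.00 E0.5444
G1 X6.46 Y2.68 E0.6125
G1 X4.94 Y4.94 E0.6804
G1 X2.68 Y6.46 E0.7484
G1 X0.00 Y6.99 E0.8165
G1 X-2.68 Y6.46 E0.8847
G1 X-4.94 Y4.94 E0.9526
G1 X-6.46 Y2.68 E1.0206
G1 X-6.99 Y0.00 E1.0887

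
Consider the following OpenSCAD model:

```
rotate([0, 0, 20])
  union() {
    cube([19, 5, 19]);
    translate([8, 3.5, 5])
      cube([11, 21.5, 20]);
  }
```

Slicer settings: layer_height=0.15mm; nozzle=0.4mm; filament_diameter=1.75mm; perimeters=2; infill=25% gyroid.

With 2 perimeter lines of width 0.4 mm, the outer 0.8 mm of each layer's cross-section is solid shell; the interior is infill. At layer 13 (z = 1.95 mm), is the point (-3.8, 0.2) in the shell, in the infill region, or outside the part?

outside

At z = 1.95 mm: the cube is present — its section is the full 19×5 rectangle; the cube at (8, 3.5) is not intersected at this z (z outside [5, 25]); Combining (union): only the 19×5 cube is present, so the union is just that shape — 1 connected region; (rotated 20° about Z; rotation is an isometry so areas/perimeters/island counts are preserved). Overall, the cross-section is a single solid region. Undo the 20° rotation: the query point maps to (-3.502, 1.488) in the un-rotated model frame. The nearest boundary edge runs (0.00, 5.00)→(0.00, 0.00); distance from the point to it = 3.50 mm. The point is not inside any of the regions above, so it lies outside the cross-section (3.50 mm from the nearest boundary).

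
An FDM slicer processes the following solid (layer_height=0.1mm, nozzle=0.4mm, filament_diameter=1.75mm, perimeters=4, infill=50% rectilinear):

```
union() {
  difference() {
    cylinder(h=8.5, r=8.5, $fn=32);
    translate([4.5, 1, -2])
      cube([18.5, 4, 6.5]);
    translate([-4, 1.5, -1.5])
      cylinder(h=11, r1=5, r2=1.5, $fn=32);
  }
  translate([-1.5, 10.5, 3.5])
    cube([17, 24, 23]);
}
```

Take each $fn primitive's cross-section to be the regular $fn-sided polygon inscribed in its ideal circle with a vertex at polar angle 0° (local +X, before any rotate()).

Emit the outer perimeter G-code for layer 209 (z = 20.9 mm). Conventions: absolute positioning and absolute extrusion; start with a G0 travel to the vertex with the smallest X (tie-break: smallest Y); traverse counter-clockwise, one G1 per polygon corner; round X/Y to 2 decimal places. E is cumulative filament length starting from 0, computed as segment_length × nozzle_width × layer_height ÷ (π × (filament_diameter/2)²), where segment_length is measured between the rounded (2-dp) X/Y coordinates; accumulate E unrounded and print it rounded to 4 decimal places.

G0 X-1.50 Y10.50 Z20.90
G1 X15.50 Y10.50 E0.2827
G1 X15.50 Y34.50 E0.6818
G1 X-1.50 Y34.50 E0.9645
G1 X-1.50 Y10.50 E1.3637

At z = 20.9 mm: the cylinder does not reach this height (z outside [0, 8.5]); the cube at (4.5, 1) is absent (z outside [-2, 4.5]); the cone at (-4, 1.5) is not intersected at this z (z outside [-1.5, 9.5]); Subtracting the remaining from the first: the first operand is absent here, so nothing remains; the cube at (-1.5, 10.5) (footprint 17×24) is included at this height; Merging all regions: only the 17×24 cube at (-1.5, 10.5) is present, so the union is just that shape — 1 connected region. The outline is a single polygon with 4 vertices. Extrusion per mm of travel: 0.4 × 0.1 / (π × 0.875²) = 0.016630. Accumulating E over each segment gives final E = 1.3637.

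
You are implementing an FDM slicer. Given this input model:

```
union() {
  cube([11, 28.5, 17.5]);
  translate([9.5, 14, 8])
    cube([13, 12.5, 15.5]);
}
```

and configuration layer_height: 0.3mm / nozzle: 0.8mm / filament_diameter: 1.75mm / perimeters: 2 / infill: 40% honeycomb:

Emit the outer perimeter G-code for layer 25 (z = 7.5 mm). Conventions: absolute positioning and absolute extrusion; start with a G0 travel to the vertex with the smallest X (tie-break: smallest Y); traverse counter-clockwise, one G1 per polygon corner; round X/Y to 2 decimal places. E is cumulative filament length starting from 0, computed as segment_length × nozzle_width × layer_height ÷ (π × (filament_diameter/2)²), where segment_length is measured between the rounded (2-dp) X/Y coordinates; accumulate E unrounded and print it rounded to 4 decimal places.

G0 X0.00 Y0.00 Z7.50
G1 X11.00 Y0.00 E1.0976
G1 X11.00 Y28.50 E3.9413
G1 X0.00 Y28.50 E5.0389
G1 X0.00 Y0.00 E7.8827

At z = 7.5 mm: the cube (footprint 11×28.5) is included at this height; the cube at (9.5, 14) is absent (z outside [8, 23.5]); Merging all regions: only the 11×28.5 cube is present, so the union is just that shape — 1 connected region. The outline is a single polygon with 4 vertices. Extrusion per mm of travel: 0.8 × 0.3 / (π × 0.875²) = 0.099780. Accumulating E over each segment gives final E = 7.8827.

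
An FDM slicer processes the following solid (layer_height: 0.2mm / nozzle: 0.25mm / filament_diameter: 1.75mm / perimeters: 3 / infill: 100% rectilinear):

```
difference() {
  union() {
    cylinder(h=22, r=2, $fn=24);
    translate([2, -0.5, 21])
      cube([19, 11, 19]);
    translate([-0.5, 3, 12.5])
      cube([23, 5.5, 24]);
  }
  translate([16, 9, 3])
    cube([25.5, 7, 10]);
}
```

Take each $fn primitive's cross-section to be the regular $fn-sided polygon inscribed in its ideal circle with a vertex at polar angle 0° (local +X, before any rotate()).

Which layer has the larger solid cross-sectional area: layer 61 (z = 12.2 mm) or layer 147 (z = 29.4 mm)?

Layer 61 (z = 12.2): the r=2 cylinder contributes a regular 24-gon of circumradius 2 (area = (24/2)·2.000²·sin(360°/24) = 12.42 mm²); the cube at (2, -0.5) is absent (z outside [21, 40]); the cube at (-0.5, 3) is absent (z outside [12.5, 36.5]); Merging all regions: only the r=2 cylinder is present, so the union is just that shape — area = 12.42 mm²; the cube at (16, 9) (footprint 25.5×7) is included at this height (area 178.50 mm²); Subtracting the remaining from the first: starting from that combined region (12.42 mm²), the 25.5×7 cube at (16, 9) misses the remaining region (no effect) — area = 12.42 mm². So its area = 12.42 mm². Layer 147 (z = 29.4): the cylinder does not reach this height (z outside [0, 22]); the cube at (2, -0.5) is present — its section is the full 19×11 rectangle (area 209.00 mm²); the cube at (-0.5, 3) is present — its section is the full 23×5.5 rectangle (area 126.50 mm²); Taking the union: the regions partially overlap — summed areas 335.50 mm² minus the doubly-counted overlap 104.50 mm² gives 231.00 mm² — area = 231.00 mm²; the cube at (16, 9) does not reach this height (z outside [3, 13]); After the difference (first − rest): none of the subtracted shapes is present at this height, so that combined region is unchanged — area = 231.00 mm². So its area = 231.00 mm². Layer 147 is larger (231.00 vs 12.42 mm²).

layer 147 (z = 29.4 mm)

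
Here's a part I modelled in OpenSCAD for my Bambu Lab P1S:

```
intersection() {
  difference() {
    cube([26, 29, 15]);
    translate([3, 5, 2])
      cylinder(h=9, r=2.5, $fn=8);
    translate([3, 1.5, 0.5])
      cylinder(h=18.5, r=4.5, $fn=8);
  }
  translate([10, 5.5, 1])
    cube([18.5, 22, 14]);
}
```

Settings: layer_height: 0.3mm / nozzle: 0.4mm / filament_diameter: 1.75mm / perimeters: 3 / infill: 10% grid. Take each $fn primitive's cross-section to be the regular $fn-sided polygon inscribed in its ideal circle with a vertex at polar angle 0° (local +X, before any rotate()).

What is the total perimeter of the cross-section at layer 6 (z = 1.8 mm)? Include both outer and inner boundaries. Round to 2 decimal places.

76.00 mm

At z = 1.8 mm: the 26×29 cube contributes its full rectangle (perimeter 110.00 mm); the cylinder at (3, 5) does not reach this height (z outside [2, 11]); the r=4.5 cylinder at (3, 1.5) gives a regular 8-gon of circumradius 4.5 (constant along its height) (perimeter = 2·8·4.500·sin(180°/8) = 27.55 mm); Subtracting the remaining from the first: starting from the 26×29 cube, the r=4.5 cylinder at (3, 1.5) partially overlaps it — only the 36.74 mm² overlap (of its 57.28 mm²) is removed, clipping the outline — boundary = 110.12 mm; the cube at (10, 5.5) is present — its section is the full 18.5×22 rectangle (perimeter 81.00 mm); Taking the intersection: the 18.5×22 cube at (10, 5.5) partially overlaps the result so far; clipping to the common part keeps 352.00 mm² — boundary = 76.00 mm. Overall, the cross-section is a single solid region. Total boundary length (outer) = 76.00 mm.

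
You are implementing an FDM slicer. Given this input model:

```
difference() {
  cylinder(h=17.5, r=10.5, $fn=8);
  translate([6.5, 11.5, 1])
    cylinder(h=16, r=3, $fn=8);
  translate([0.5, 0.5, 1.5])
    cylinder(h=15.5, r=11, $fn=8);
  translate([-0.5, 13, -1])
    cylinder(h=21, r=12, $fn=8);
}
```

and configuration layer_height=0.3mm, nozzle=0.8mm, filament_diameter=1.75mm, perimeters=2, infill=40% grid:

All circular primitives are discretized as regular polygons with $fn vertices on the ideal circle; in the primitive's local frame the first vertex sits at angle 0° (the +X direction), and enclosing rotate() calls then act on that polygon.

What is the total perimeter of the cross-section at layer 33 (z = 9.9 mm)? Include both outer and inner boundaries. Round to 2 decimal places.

At z = 9.9 mm: the r=10.5 cylinder gives a regular 8-gon of circumradius 10.5 (constant along its height) (perimeter = 2·8·10.500·sin(180°/8) = 64.29 mm); the r=3 cylinder at (6.5, 11.5) gives a regular 8-gon of circumradius 3 (constant along its height) (perimeter = 2·8·3.000·sin(180°/8) = 18.37 mm); the r=11 cylinder at (0.5, 0.5) contributes a regular 8-gon of circumradius 11 (perimeter = 2·8·11.000·sin(180°/8) = 67.35 mm); the cylinder at (-0.5, 13): section is a regular 8-gon, circumradius r=12 (perimeter = 2·8·12.000·sin(180°/8) = 73.48 mm); Taking the first minus the rest: starting from the r=10.5 cylinder, the r=3 cylinder at (6.5, 11.5) misses the remaining region (no effect); the r=11 cylinder at (0.5, 0.5) partially overlaps it — only the 308.74 mm² overlap (of its 342.24 mm²) is removed, clipping the outline; the r=12 cylinder at (-0.5, 13) misses the remaining region (no effect) — boundary = 32.91 mm. Overall, the cross-section is a single solid region. Total boundary length (outer) = 32.91 mm.

32.91 mm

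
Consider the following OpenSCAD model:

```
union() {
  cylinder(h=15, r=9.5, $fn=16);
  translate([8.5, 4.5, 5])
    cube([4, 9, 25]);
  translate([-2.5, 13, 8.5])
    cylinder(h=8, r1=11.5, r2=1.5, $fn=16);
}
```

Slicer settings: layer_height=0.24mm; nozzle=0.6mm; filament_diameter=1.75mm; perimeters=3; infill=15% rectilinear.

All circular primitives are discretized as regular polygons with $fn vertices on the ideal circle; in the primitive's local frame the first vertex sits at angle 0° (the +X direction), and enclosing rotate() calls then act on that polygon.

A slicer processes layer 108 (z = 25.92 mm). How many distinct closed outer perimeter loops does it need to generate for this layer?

1

At z = 25.92 mm: the cylinder is not intersected at this z (z outside [0, 15]); the 4×9 cube at (8.5, 4.5) contributes its full rectangle; the cone at (-2.5, 13) is absent (z outside [8.5, 16.5]); Combining (union): only the 4×9 cube at (8.5, 4.5) is present, so the union is just that shape — 1 connected region. The result has 1 disconnected region.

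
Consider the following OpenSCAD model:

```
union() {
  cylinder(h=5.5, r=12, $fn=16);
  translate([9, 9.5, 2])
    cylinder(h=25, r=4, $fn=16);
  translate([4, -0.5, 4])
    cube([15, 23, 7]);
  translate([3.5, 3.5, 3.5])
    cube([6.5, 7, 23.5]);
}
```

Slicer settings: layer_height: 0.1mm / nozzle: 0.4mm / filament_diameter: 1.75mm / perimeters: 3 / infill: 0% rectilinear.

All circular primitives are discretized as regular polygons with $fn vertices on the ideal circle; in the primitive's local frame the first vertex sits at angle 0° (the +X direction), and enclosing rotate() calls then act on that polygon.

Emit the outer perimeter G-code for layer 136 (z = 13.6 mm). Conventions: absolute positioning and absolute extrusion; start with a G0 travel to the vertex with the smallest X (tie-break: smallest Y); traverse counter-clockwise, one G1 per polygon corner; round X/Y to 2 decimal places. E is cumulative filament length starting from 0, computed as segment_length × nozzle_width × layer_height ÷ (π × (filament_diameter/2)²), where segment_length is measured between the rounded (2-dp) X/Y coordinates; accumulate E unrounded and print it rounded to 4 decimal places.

G0 X3.50 Y3.50 Z13.60
G1 X10.00 Y3.50 E0.1081
G1 X10.00 Y5.70 E0.1447
G1 X10.53 Y5.80 E0.1537
G1 X11.83 Y6.67 E0.1797
G1 X12.70 Y7.97 E0.2057
G1 X13.00 Y9.50 E0.2316
G1 X12.70 Y11.03 E0.2575
G1 X11.83 Y12.33 E0.2835
G1 X10.53 Y13.20 E0.3096
G1 X9.00 Y13.50 E0.3355
G1 X7.47 Y13.20 E0.3614
G1 X6.17 Y12.33 E0.3874
G1 X5.30 Y11.03 E0.4134
G1 X5.20 Y10.50 E0.4224
G1 X3.50 Y10.50 E0.4507
G1 X3.50 Y3.50 E0.5671

At z = 13.6 mm: the cylinder does not reach this height (z outside [0, 5.5]); the r=4 cylinder at (9, 9.5) gives a regular 16-gon of circumradius 4 (constant along its height); the cube at (4, -0.5) does not reach this height (z outside [4, 11]); the cube at (3.5, 3.5) (footprint 6.5×7) is included at this height; Taking the union: the regions partially overlap (shared area 21.05 mm²), so overlapping operands fuse into one piece — 1 connected region. The outline is a single polygon with 16 vertices. Extrusion per mm of travel: 0.4 × 0.1 / (π × 0.875²) = 0.016630. Accumulating E over each segment gives final E = 0.5671.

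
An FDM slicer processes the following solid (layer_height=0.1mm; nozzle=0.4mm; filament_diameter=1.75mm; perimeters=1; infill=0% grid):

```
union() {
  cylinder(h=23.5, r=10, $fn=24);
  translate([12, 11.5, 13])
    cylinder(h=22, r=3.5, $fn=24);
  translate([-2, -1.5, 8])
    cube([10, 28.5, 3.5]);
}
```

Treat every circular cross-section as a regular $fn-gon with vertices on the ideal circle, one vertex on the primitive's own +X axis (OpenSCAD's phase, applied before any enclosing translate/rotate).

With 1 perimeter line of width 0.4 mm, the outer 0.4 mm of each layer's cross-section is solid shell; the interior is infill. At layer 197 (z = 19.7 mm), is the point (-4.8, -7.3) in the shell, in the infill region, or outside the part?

infill

At z = 19.7 mm: the r=10 cylinder contributes a regular 24-gon of circumradius 10; the r=3.5 cylinder at (12, 11.5) contributes a regular 24-gon of circumradius 3.5; the cube at (-2, -1.5) is absent (z outside [8, 11.5]); Combining (union): the 2 present regions are separate (no shared area or edge), so areas and boundary lengths simply add and each stays a separate island — 2 connected regions. Overall, the cross-section has 2 separate islands. The nearest boundary edge runs (-5.00, -8.66)→(-7.07, -7.07); distance from the point to it = 1.20 mm. (Shell/infill is judged within the island containing the point — the largest one.) The point is inside the cross-section and 1.20 mm from the nearest boundary — more than the 0.4 mm shell width (1 × 0.4), so it's in the infill interior.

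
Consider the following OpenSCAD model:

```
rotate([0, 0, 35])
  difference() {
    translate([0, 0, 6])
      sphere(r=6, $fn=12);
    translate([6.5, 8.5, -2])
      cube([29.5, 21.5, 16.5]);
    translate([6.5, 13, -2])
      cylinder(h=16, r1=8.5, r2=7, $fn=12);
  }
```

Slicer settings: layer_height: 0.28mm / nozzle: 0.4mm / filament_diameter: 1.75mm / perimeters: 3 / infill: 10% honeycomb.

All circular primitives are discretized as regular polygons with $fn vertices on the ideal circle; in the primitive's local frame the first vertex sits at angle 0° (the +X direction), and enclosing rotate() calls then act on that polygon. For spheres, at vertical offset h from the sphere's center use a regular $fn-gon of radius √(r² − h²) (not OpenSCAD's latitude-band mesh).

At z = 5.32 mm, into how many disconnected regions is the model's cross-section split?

1

At z = 5.32 mm: the sphere: section is a regular 12-gon, circumradius = √(r²−h²) = √(6²−0.68²) = 5.961; the cube at (6.5, 8.5) (footprint 29.5×21.5) is included at this height; the cone at (6.5, 13) (r1=8.5→r2=7) has section circumradius 7.814 here — a regular 12-gon; After the difference (first − rest): starting from the r=6 sphere, the 29.5×21.5 cube at (6.5, 8.5) misses the remaining region (no effect); the cone at (6.5, 13) misses the remaining region (no effect) — 1 connected region; (rotated 35° about Z; rotation is an isometry so areas/perimeters/island counts are preserved). The result has 1 disconnected region.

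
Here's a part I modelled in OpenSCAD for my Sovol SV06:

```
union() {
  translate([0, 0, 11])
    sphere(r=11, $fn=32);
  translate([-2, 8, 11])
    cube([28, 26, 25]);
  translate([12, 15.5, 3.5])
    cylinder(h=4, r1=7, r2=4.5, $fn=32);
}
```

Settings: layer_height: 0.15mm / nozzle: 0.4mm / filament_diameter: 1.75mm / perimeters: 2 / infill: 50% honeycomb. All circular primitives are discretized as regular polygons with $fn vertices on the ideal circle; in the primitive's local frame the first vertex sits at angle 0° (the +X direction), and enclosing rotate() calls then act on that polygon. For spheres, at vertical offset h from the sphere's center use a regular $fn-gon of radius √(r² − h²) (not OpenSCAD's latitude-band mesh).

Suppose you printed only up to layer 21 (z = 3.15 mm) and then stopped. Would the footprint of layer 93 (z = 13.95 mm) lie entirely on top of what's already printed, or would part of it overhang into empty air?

Compare the two slices. At z = 3.15: the sphere: section is a regular 32-gon, circumradius = √(r²−h²) = √(11²−7.85²) = 7.706 (area = (32/2)·7.706²·sin(360°/32) = 185.34 mm²); the cube at (-2, 8) is not intersected at this z (z outside [11, 36]); the cone at (12, 15.5) does not reach this height (z outside [3.5, 7.5]); Combining (union): only the r=11 sphere is present, so the union is just that shape — area = 185.34 mm². At z = 13.95: the r=11 sphere contributes a regular 32-gon of circumradius √(11²−2.95²) = 10.597 (area = (32/2)·10.597²·sin(360°/32) = 350.53 mm²); the 28×26 cube at (-2, 8) contributes its full rectangle (area 728.00 mm²); the cone at (12, 15.5) is absent (z outside [3.5, 7.5]); Taking the union: the regions partially overlap — summed areas 1078.53 mm² minus the doubly-counted overlap 17.10 mm² gives 1061.43 mm² — area = 1061.43 mm². Checking containment: at z = 13.95 the cross-section extends beyond the z = 3.15 cross-section by about 876.09 mm².

part overhangs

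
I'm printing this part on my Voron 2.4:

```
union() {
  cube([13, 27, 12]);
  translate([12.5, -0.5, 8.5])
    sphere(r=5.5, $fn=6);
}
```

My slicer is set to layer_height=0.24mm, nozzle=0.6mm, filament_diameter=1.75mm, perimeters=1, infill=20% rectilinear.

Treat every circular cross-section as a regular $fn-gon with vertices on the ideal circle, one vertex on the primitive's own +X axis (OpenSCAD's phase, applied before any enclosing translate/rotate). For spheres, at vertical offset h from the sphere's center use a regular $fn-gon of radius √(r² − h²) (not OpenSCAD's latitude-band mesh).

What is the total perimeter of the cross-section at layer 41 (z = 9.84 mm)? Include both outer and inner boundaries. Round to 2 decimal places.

At z = 9.84 mm: the cube is present — its section is the full 13×27 rectangle (perimeter 80.00 mm); the sphere at (12.5, -0.5): section is a regular 6-gon, circumradius = √(r²−h²) = √(5.5²−1.34²) = 5.334 (perimeter = 2·6·5.334·sin(180°/6) = 32.01 mm); Merging all regions: the regions partially overlap (shared area 17.95 mm²), so the edge portions inside another operand are dropped and the merged outline is re-measured after clipping — boundary = 94.42 mm. Overall, the cross-section is a single solid region. Total boundary length (outer) = 94.42 mm.

94.42 mm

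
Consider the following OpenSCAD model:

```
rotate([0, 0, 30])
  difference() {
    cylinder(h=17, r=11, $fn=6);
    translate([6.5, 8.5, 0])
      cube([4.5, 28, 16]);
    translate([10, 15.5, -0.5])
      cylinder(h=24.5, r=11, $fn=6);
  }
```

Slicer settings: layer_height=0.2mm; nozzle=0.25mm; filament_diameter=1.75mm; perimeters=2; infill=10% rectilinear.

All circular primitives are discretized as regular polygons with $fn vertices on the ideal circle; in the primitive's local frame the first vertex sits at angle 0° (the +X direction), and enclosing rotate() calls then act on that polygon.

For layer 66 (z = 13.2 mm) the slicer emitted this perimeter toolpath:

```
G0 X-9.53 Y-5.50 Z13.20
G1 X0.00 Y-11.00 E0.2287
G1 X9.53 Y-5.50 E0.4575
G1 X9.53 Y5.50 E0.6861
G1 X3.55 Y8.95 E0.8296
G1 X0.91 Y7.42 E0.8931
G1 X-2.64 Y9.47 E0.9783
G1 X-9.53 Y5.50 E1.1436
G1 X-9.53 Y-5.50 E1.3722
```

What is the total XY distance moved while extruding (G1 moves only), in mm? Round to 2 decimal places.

66.01 mm

Sum the Euclidean lengths of each G1 segment: total = 66.01 mm.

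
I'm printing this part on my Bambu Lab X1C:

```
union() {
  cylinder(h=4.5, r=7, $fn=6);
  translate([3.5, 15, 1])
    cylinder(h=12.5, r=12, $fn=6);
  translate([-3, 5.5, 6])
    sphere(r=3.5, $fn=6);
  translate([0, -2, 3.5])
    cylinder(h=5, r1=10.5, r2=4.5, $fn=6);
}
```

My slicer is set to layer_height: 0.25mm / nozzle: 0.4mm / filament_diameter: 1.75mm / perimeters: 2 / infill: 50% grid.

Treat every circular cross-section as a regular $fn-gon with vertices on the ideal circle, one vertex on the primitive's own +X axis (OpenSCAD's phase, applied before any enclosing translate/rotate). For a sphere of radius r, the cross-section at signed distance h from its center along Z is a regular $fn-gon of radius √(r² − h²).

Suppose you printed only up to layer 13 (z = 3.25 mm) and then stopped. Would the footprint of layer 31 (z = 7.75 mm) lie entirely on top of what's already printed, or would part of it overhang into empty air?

part overhangs

Compare the two slices. At z = 3.25: the r=7 cylinder gives a regular 6-gon of circumradius 7 (constant along its height) (area = (6/2)·7.000²·sin(360°/6) = 127.31 mm²); the r=12 cylinder at (3.5, 15) gives a regular 6-gon of circumradius 12 (constant along its height) (area = (6/2)·12.000²·sin(360°/6) = 374.12 mm²); the r=3.5 sphere at (-3, 5.5) contributes a regular 6-gon of circumradius √(3.5²−2.75²) = 2.165 (area = (6/2)·2.165²·sin(360°/6) = 12.18 mm²); the cone at (0, -2) does not reach this height (z outside [3.5, 8.5]); Taking the union: the regions partially overlap — summed areas 513.61 mm² minus the doubly-counted overlap 19.62 mm² gives 493.99 mm² — area = 493.99 mm². At z = 7.75: the cylinder is not intersected at this z (z outside [0, 4.5]); the cylinder at (3.5, 15): section is a regular 6-gon, circumradius r=12 (area = (6/2)·12.000²·sin(360°/6) = 374.12 mm²); the r=3.5 sphere at (-3, 5.5) contributes a regular 6-gon of circumradius √(3.5²−1.75²) = 3.031 (area = (6/2)·3.031²·sin(360°/6) = 23.87 mm²); the cone at (0, -2): at t=0.850 of its height the radius interpolates to r₁+(r₂−r₁)t = 5.400, giving a regular 6-gon of that circumradius (area = (6/2)·5.400²·sin(360°/6) = 75.76 mm²); Taking the union: the regions partially overlap — summed areas 473.75 mm² minus the doubly-counted overlap 10.25 mm² gives 463.50 mm² — area = 463.50 mm². Checking containment: at z = 7.75 the cross-section extends beyond the z = 3.25 cross-section by about 6.80 mm².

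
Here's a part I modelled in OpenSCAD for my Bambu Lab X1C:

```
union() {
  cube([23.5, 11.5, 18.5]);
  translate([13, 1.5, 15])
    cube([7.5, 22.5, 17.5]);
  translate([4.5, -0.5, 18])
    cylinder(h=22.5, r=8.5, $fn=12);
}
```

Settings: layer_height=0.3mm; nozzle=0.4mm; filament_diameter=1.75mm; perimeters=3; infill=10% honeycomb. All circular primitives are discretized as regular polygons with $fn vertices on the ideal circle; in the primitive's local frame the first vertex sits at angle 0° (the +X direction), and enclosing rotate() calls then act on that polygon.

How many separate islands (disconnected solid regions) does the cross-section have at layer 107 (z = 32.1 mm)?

2

At z = 32.1 mm: the cube does not reach this height (z outside [0, 18.5]); the cube at (13, 1.5) (footprint 7.5×22.5) is included at this height; the cylinder at (4.5, -0.5): section is a regular 12-gon, circumradius r=8.5; Combining (union): the 2 present regions are separate (no shared area or edge), so areas and boundary lengths simply add and each stays a separate island — 2 connected regions. Overall, the cross-section has 2 separate islands. Island count = 2.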